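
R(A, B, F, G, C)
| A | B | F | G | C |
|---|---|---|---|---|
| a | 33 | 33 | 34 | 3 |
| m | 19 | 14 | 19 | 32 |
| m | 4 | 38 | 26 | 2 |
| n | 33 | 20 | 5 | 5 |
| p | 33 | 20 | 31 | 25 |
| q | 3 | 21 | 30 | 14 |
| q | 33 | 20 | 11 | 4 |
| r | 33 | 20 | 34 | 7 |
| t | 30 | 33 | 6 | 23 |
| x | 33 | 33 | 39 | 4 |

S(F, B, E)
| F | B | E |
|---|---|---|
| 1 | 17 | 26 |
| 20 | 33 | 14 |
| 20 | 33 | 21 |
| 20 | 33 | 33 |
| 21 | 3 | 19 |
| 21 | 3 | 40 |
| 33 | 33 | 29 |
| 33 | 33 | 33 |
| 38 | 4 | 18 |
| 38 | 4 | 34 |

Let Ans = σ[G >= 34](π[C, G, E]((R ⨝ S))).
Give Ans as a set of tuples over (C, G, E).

{(3, 34, 29), (3, 34, 33), (4, 39, 29), (4, 39, 33), (7, 34, 14), (7, 34, 21), (7, 34, 33)}

R ⋈ S (natural join on B, F): {(a, 33, 33, 34, 3, 29), (a, 33, 33, 34, 3, 33), (m, 4, 38, 26, 2, 18), (m, 4, 38, 26, 2, 34), (n, 33, 20, 5, 5, 14), (n, 33, 20, 5, 5, 21), (n, 33, 20, 5, 5, 33), (p, 33, 20, 31, 25, 14), (p, 33, 20, 31, 25, 21), (p, 33, 20, 31, 25, 33), (q, 3, 21, 30, 14, 19), (q, 3, 21, 30, 14, 40), (q, 33, 20, 11, 4, 14), (q, 33, 20, 11, 4, 21), (q, 33, 20, 11, 4, 33), (r, 33, 20, 34, 7, 14), (r, 33, 20, 34, 7, 21), (r, 33, 20, 34, 7, 33), (x, 33, 33, 39, 4, 29), (x, 33, 33, 39, 4, 33)}
Projecting to C, G, E: {(14, 30, 19), (14, 30, 40), (2, 26, 18), (2, 26, 34), (25, 31, 14), (25, 31, 21), (25, 31, 33), (3, 34, 29), (3, 34, 33), (4, 11, 14), (4, 11, 21), (4, 11, 33), (4, 39, 29), (4, 39, 33), (5, 5, 14), (5, 5, 21), (5, 5, 33), (7, 34, 14), (7, 34, 21), (7, 34, 33)}
Selection G >= 34: {(3, 34, 29), (3, 34, 33), (4, 39, 29), (4, 39, 33), (7, 34, 14), (7, 34, 21), (7, 34, 33)}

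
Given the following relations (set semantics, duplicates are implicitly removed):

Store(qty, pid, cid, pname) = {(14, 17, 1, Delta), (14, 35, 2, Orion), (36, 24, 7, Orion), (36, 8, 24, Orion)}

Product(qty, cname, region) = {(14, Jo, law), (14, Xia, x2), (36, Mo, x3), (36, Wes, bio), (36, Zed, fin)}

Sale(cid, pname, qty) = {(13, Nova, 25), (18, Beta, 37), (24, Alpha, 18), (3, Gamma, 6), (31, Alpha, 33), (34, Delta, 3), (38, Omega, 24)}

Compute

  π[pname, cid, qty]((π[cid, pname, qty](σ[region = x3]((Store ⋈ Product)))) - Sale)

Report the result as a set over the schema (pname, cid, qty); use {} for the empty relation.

{(Orion, 24, 36), (Orion, 7, 36)}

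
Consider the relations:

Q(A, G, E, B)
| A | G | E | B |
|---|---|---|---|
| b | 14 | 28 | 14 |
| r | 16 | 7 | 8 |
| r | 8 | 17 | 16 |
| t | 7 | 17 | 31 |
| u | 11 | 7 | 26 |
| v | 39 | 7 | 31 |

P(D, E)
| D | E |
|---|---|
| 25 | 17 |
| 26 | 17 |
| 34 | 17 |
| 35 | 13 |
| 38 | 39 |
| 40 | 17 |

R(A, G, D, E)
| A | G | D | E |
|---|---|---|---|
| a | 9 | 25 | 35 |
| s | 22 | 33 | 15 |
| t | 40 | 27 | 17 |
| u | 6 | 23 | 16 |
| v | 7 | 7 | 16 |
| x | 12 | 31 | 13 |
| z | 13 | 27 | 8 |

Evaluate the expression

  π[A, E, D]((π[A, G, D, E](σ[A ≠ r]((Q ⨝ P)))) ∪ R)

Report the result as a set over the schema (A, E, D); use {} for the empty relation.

Joining Q and P on E yields {(r, 8, 17, 16, 25), (r, 8, 17, 16, 26), (r, 8, 17, 16, 34), (r, 8, 17, 16, 40), (t, 7, 17, 31, 25), (t, 7, 17, 31, 26), (t, 7, 17, 31, 34), (t, 7, 17, 31, 40)}.
Filtering on A ≠ r leaves {(t, 7, 17, 31, 25), (t, 7, 17, 31, 26), (t, 7, 17, 31, 34), (t, 7, 17, 31, 40)}.
π[A, G, D, E]: project onto (A, G, D, E) → {(t, 7, 25, 17), (t, 7, 26, 17), (t, 7, 34, 17), (t, 7, 40, 17)}
Set union of the two operands is {(a, 9, 25, 35), (s, 22, 33, 15), (t, 40, 27, 17), (t, 7, 25, 17), (t, 7, 26, 17), (t, 7, 34, 17), (t, 7, 40, 17), (u, 6, 23, 16), (v, 7, 7, 16), (x, 12, 31, 13), (z, 13, 27, 8)}.
π[A, E, D]: project onto (A, E, D) → {(a, 35, 25), (s, 15, 33), (t, 17, 25), (t, 17, 26), (t, 17, 27), (t, 17, 34), (t, 17, 40), (u, 16, 23), (v, 16, 7), (x, 13, 31), (z, 8, 27)}

{(a, 35, 25), (s, 15, 33), (t, 17, 25), (t, 17, 26), (t, 17, 27), (t, 17, 34), (t, 17, 40), (u, 16, 23), (v, 16, 7), (x, 13, 31), (z, 8, 27)}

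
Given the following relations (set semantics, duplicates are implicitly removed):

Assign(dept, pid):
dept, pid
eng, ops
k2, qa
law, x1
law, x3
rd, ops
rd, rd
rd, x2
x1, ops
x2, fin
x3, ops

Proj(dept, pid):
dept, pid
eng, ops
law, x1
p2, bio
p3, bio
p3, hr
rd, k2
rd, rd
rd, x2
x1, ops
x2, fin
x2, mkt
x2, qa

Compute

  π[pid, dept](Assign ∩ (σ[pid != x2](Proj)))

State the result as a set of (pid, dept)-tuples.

{(fin, x2), (ops, eng), (ops, x1), (rd, rd), (x1, law)}

Selection pid != x2: {(eng, ops), (law, x1), (p2, bio), (p3, bio), (p3, hr), (rd, k2), (rd, rd), (x1, ops), (x2, fin), (x2, mkt), (x2, qa)}
Intersection: {(eng, ops), (k2, qa), (law, x1), (law, x3), (rd, ops), (rd, rd), (rd, x2), (x1, ops), (x2, fin), (x3, ops)} with {(eng, ops), (law, x1), (p2, bio), (p3, bio), (p3, hr), (rd, k2), (rd, rd), (x1, ops), (x2, fin), (x2, mkt), (x2, qa)} → {(eng, ops), (law, x1), (rd, rd), (x1, ops), (x2, fin)}
π_{pid, dept} gives {(fin, x2), (ops, eng), (ops, x1), (rd, rd), (x1, law)}.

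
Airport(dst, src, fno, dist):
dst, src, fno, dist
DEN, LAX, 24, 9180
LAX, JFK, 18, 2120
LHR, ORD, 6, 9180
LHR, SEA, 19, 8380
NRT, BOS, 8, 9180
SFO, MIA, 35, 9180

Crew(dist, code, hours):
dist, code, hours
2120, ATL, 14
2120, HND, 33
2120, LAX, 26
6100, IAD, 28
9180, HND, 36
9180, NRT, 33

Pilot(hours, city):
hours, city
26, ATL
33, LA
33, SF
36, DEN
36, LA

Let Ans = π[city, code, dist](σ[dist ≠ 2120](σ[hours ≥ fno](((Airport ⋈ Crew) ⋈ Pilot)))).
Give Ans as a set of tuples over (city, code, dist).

Natural join on dist: {(DEN, LAX, 24, 9180, HND, 36), (DEN, LAX, 24, 9180, NRT, 33), (LAX, JFK, 18, 2120, ATL, 14), (LAX, JFK, 18, 2120, HND, 33), (LAX, JFK, 18, 2120, LAX, 26), (LHR, ORD, 6, 9180, HND, 36), (LHR, ORD, 6, 9180, NRT, 33), (NRT, BOS, 8, 9180, HND, 36), (NRT, BOS, 8, 9180, NRT, 33), (SFO, MIA, 35, 9180, HND, 36), (SFO, MIA, 35, 9180, NRT, 33)}
Natural join on hours: {(DEN, LAX, 24, 9180, HND, 36, DEN), (DEN, LAX, 24, 9180, HND, 36, LA), (DEN, LAX, 24, 9180, NRT, 33, LA), (DEN, LAX, 24, 9180, NRT, 33, SF), (LAX, JFK, 18, 2120, HND, 33, LA), (LAX, JFK, 18, 2120, HND, 33, SF), (LAX, JFK, 18, 2120, LAX, 26, ATL), (LHR, ORD, 6, 9180, HND, 36, DEN), (LHR, ORD, 6, 9180, HND, 36, LA), (LHR, ORD, 6, 9180, NRT, 33, LA), (LHR, ORD, 6, 9180, NRT, 33, SF), (NRT, BOS, 8, 9180, HND, 36, DEN), (NRT, BOS, 8, 9180, HND, 36, LA), (NRT, BOS, 8, 9180, NRT, 33, LA), (NRT, BOS, 8, 9180, NRT, 33, SF), (SFO, MIA, 35, 9180, HND, 36, DEN), (SFO, MIA, 35, 9180, HND, 36, LA), (SFO, MIA, 35, 9180, NRT, 33, LA), (SFO, MIA, 35, 9180, NRT, 33, SF)}
Filtering on hours ≥ fno leaves {(DEN, LAX, 24, 9180, HND, 36, DEN), (DEN, LAX, 24, 9180, HND, 36, LA), (DEN, LAX, 24, 9180, NRT, 33, LA), (DEN, LAX, 24, 9180, NRT, 33, SF), (LAX, JFK, 18, 2120, HND, 33, LA), (LAX, JFK, 18, 2120, HND, 33, SF), (LAX, JFK, 18, 2120, LAX, 26, ATL), (LHR, ORD, 6, 9180, HND, 36, DEN), (LHR, ORD, 6, 9180, HND, 36, LA), (LHR, ORD, 6, 9180, NRT, 33, LA), (LHR, ORD, 6, 9180, NRT, 33, SF), (NRT, BOS, 8, 9180, HND, 36, DEN), (NRT, BOS, 8, 9180, HND, 36, LA), (NRT, BOS, 8, 9180, NRT, 33, LA), (NRT, BOS, 8, 9180, NRT, 33, SF), (SFO, MIA, 35, 9180, HND, 36, DEN), (SFO, MIA, 35, 9180, HND, 36, LA)}.
Filtering on dist ≠ 2120 leaves {(DEN, LAX, 24, 9180, HND, 36, DEN), (DEN, LAX, 24, 9180, HND, 36, LA), (DEN, LAX, 24, 9180, NRT, 33, LA), (DEN, LAX, 24, 9180, NRT, 33, SF), (LHR, ORD, 6, 9180, HND, 36, DEN), (LHR, ORD, 6, 9180, HND, 36, LA), (LHR, ORD, 6, 9180, NRT, 33, LA), (LHR, ORD, 6, 9180, NRT, 33, SF), (NRT, BOS, 8, 9180, HND, 36, DEN), (NRT, BOS, 8, 9180, HND, 36, LA), (NRT, BOS, 8, 9180, NRT, 33, LA), (NRT, BOS, 8, 9180, NRT, 33, SF), (SFO, MIA, 35, 9180, HND, 36, DEN), (SFO, MIA, 35, 9180, HND, 36, LA)}.
π[city, code, dist]: project onto (city, code, dist) (10 duplicate(s) eliminated) → {(DEN, HND, 9180), (LA, HND, 9180), (LA, NRT, 9180), (SF, NRT, 9180)}

{(DEN, HND, 9180), (LA, HND, 9180), (LA, NRT, 9180), (SF, NRT, 9180)}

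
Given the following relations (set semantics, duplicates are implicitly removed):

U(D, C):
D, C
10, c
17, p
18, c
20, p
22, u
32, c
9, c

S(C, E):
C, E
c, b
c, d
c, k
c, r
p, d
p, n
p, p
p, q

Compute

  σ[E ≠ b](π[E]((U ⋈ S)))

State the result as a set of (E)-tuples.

{d, k, n, p, q, r}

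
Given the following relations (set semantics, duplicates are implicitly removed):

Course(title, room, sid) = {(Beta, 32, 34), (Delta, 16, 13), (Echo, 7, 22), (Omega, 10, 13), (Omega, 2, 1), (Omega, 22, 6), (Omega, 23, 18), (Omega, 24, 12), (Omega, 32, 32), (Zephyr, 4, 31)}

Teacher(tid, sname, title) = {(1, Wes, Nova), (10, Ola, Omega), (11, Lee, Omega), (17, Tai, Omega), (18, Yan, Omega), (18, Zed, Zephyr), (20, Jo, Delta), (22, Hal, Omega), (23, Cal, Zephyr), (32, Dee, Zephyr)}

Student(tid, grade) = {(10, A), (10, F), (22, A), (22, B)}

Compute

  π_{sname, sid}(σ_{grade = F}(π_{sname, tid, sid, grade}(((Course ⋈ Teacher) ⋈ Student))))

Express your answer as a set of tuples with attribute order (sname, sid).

{(Ola, 1), (Ola, 12), (Ola, 13), (Ola, 18), (Ola, 32), (Ola, 6)}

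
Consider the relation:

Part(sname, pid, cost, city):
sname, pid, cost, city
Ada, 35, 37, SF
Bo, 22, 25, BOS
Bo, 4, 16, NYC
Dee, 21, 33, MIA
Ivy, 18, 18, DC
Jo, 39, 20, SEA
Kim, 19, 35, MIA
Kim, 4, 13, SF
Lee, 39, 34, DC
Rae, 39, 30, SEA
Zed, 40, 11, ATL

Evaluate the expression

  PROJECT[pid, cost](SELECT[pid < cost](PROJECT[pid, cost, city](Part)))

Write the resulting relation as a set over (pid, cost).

{(19, 35), (21, 33), (22, 25), (35, 37), (4, 13), (4, 16)}

Keep only column(s) pid, cost, city: {(18, 18, DC), (19, 35, MIA), (21, 33, MIA), (22, 25, BOS), (35, 37, SF), (39, 20, SEA), (39, 30, SEA), (39, 34, DC), (4, 13, SF), (4, 16, NYC), (40, 11, ATL)}
Apply σ_{pid < cost}; surviving tuples: {(19, 35, MIA), (21, 33, MIA), (22, 25, BOS), (35, 37, SF), (4, 13, SF), (4, 16, NYC)}
Keep only column(s) pid, cost: {(19, 35), (21, 33), (22, 25), (35, 37), (4, 13), (4, 16)}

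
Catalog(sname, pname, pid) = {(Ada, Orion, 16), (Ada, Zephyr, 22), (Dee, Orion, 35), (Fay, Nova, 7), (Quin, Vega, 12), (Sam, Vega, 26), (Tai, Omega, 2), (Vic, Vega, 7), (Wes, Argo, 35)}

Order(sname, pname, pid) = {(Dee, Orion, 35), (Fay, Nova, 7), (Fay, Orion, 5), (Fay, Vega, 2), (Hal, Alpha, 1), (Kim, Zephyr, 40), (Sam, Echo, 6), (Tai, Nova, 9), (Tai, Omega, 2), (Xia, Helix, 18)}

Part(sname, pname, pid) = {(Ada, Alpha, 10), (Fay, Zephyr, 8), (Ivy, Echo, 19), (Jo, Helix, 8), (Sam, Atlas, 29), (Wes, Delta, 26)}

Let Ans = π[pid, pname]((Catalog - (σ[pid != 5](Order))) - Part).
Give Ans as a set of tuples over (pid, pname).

{(12, Vega), (16, Orion), (22, Zephyr), (26, Vega), (35, Argo), (7, Vega)}

σ[pid != 5]: keep tuples satisfying pid != 5 → {(Dee, Orion, 35), (Fay, Nova, 7), (Fay, Vega, 2), (Hal, Alpha, 1), (Kim, Zephyr, 40), (Sam, Echo, 6), (Tai, Nova, 9), (Tai, Omega, 2), (Xia, Helix, 18)}
Taking the difference: {(Ada, Orion, 16), (Ada, Zephyr, 22), (Quin, Vega, 12), (Sam, Vega, 26), (Vic, Vega, 7), (Wes, Argo, 35)}
Taking the difference: {(Ada, Orion, 16), (Ada, Zephyr, 22), (Quin, Vega, 12), (Sam, Vega, 26), (Vic, Vega, 7), (Wes, Argo, 35)}
π_{pid, pname} gives {(12, Vega), (16, Orion), (22, Zephyr), (26, Vega), (35, Argo), (7, Vega)}.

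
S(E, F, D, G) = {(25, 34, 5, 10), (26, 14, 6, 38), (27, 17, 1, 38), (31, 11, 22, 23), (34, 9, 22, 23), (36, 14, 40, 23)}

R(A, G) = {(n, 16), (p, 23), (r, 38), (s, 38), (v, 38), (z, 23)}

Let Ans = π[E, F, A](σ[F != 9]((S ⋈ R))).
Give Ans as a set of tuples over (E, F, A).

{(26, 14, r), (26, 14, s), (26, 14, v), (27, 17, r), (27, 17, s), (27, 17, v), (31, 11, p), (31, 11, z), (36, 14, p), (36, 14, z)}

Natural join on G: {(26, 14, 6, 38, r), (26, 14, 6, 38, s), (26, 14, 6, 38, v), (27, 17, 1, 38, r), (27, 17, 1, 38, s), (27, 17, 1, 38, v), (31, 11, 22, 23, p), (31, 11, 22, 23, z), (34, 9, 22, 23, p), (34, 9, 22, 23, z), (36, 14, 40, 23, p), (36, 14, 40, 23, z)}
σ[F != 9]: keep tuples satisfying F != 9 → {(26, 14, 6, 38, r), (26, 14, 6, 38, s), (26, 14, 6, 38, v), (27, 17, 1, 38, r), (27, 17, 1, 38, s), (27, 17, 1, 38, v), (31, 11, 22, 23, p), (31, 11, 22, 23, z), (36, 14, 40, 23, p), (36, 14, 40, 23, z)}
π_{E, F, A} gives {(26, 14, r), (26, 14, s), (26, 14, v), (27, 17, r), (27, 17, s), (27, 17, v), (31, 11, p), (31, 11, z), (36, 14, p), (36, 14, z)}.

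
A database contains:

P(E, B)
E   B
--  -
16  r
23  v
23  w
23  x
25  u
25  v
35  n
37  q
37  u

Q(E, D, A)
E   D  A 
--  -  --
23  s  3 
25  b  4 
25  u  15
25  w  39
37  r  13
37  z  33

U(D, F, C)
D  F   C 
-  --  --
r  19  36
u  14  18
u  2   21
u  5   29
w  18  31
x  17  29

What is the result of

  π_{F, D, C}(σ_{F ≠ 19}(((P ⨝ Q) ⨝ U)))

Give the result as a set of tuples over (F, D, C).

{(14, u, 18), (18, w, 31), (2, u, 21), (5, u, 29)}

P ⋈ Q (natural join on E): {(23, v, s, 3), (23, w, s, 3), (23, x, s, 3), (25, u, b, 4), (25, u, u, 15), (25, u, w, 39), (25, v, b, 4), (25, v, u, 15), (25, v, w, 39), (37, q, r, 13), (37, q, z, 33), (37, u, r, 13), (37, u, z, 33)}
(P ⨝ Q) ⋈ U (natural join on D): {(25, u, u, 15, 14, 18), (25, u, u, 15, 2, 21), (25, u, u, 15, 5, 29), (25, u, w, 39, 18, 31), (25, v, u, 15, 14, 18), (25, v, u, 15, 2, 21), (25, v, u, 15, 5, 29), (25, v, w, 39, 18, 31), (37, q, r, 13, 19, 36), (37, u, r, 13, 19, 36)}
Filtering on F ≠ 19 leaves {(25, u, u, 15, 14, 18), (25, u, u, 15, 2, 21), (25, u, u, 15, 5, 29), (25, u, w, 39, 18, 31), (25, v, u, 15, 14, 18), (25, v, u, 15, 2, 21), (25, v, u, 15, 5, 29), (25, v, w, 39, 18, 31)}.
Projecting to F, D, C (4 duplicate(s) eliminated): {(14, u, 18), (18, w, 31), (2, u, 21), (5, u, 29)}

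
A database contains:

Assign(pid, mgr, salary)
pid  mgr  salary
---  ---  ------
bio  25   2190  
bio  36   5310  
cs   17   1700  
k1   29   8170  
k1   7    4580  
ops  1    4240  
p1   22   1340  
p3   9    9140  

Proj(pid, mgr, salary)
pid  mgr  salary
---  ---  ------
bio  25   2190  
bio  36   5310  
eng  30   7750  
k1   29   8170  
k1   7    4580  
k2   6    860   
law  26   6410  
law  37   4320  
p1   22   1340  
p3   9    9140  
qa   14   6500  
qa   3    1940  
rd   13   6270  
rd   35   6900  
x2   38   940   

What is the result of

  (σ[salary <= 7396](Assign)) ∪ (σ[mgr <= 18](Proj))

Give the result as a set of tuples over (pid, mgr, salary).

Filtering on salary <= 7396 leaves {(bio, 25, 2190), (bio, 36, 5310), (cs, 17, 1700), (k1, 7, 4580), (ops, 1, 4240), (p1, 22, 1340)}.
Filtering on mgr <= 18 leaves {(k1, 7, 4580), (k2, 6, 860), (p3, 9, 9140), (qa, 14, 6500), (qa, 3, 1940), (rd, 13, 6270)}.
Taking the union: {(bio, 25, 2190), (bio, 36, 5310), (cs, 17, 1700), (k1, 7, 4580), (k2, 6, 860), (ops, 1, 4240), (p1, 22, 1340), (p3, 9, 9140), (qa, 14, 6500), (qa, 3, 1940), (rd, 13, 6270)}

{(bio, 25, 2190), (bio, 36, 5310), (cs, 17, 1700), (k1, 7, 4580), (k2, 6, 860), (ops, 1, 4240), (p1, 22, 1340), (p3, 9, 9140), (qa, 14, 6500), (qa, 3, 1940), (rd, 13, 6270)}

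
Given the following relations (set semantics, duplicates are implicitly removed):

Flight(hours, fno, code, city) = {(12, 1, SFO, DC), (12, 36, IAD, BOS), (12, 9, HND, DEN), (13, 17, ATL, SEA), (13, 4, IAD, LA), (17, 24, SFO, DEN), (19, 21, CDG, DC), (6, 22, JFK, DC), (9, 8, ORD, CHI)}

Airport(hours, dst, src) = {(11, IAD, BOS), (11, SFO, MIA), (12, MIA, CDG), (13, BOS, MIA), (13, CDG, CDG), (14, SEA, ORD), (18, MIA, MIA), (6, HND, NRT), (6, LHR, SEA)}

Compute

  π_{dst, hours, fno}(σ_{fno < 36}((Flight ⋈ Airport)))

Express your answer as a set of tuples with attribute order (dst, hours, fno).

{(BOS, 13, 17), (BOS, 13, 4), (CDG, 13, 17), (CDG, 13, 4), (HND, 6, 22), (LHR, 6, 22), (MIA, 12, 1), (MIA, 12, 9)}

Flight ⋈ Airport (natural join on hours): {(12, 1, SFO, DC, MIA, CDG), (12, 36, IAD, BOS, MIA, CDG), (12, 9, HND, DEN, MIA, CDG), (13, 17, ATL, SEA, BOS, MIA), (13, 17, ATL, SEA, CDG, CDG), (13, 4, IAD, LA, BOS, MIA), (13, 4, IAD, LA, CDG, CDG), (6, 22, JFK, DC, HND, NRT), (6, 22, JFK, DC, LHR, SEA)}
Selection fno < 36: {(12, 1, SFO, DC, MIA, CDG), (12, 9, HND, DEN, MIA, CDG), (13, 17, ATL, SEA, BOS, MIA), (13, 17, ATL, SEA, CDG, CDG), (13, 4, IAD, LA, BOS, MIA), (13, 4, IAD, LA, CDG, CDG), (6, 22, JFK, DC, HND, NRT), (6, 22, JFK, DC, LHR, SEA)}
π_{dst, hours, fno} gives {(BOS, 13, 17), (BOS, 13, 4), (CDG, 13, 17), (CDG, 13, 4), (HND, 6, 22), (LHR, 6, 22), (MIA, 12, 1), (MIA, 12, 9)}.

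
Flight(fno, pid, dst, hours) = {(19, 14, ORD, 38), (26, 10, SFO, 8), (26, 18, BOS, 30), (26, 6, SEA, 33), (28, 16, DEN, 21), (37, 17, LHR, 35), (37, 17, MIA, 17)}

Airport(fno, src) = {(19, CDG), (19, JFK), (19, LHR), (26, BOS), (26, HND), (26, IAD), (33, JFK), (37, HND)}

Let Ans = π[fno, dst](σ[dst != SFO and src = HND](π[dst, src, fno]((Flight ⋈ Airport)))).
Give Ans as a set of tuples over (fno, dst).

Natural join on fno: {(19, 14, ORD, 38, CDG), (19, 14, ORD, 38, JFK), (19, 14, ORD, 38, LHR), (26, 10, SFO, 8, BOS), (26, 10, SFO, 8, HND), (26, 10, SFO, 8, IAD), (26, 18, BOS, 30, BOS), (26, 18, BOS, 30, HND), (26, 18, BOS, 30, IAD), (26, 6, SEA, 33, BOS), (26, 6, SEA, 33, HND), (26, 6, SEA, 33, IAD), (37, 17, LHR, 35, HND), (37, 17, MIA, 17, HND)}
Projecting to dst, src, fno: {(BOS, BOS, 26), (BOS, HND, 26), (BOS, IAD, 26), (LHR, HND, 37), (MIA, HND, 37), (ORD, CDG, 19), (ORD, JFK, 19), (ORD, LHR, 19), (SEA, BOS, 26), (SEA, HND, 26), (SEA, IAD, 26), (SFO, BOS, 26), (SFO, HND, 26), (SFO, IAD, 26)}
Filtering on dst != SFO and src = HND leaves {(BOS, HND, 26), (LHR, HND, 37), (MIA, HND, 37), (SEA, HND, 26)}.
Projecting to fno, dst: {(26, BOS), (26, SEA), (37, LHR), (37, MIA)}

{(26, BOS), (26, SEA), (37, LHR), (37, MIA)}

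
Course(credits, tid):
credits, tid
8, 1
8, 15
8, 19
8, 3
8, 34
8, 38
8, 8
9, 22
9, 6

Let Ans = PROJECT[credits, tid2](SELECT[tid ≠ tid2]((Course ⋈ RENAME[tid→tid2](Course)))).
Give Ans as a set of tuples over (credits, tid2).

ρ[tid→tid2]: schema becomes (credits, tid2); tuples unchanged.
Natural join on credits: {(8, 1, 1), (8, 1, 15), (8, 1, 19), (8, 1, 3), (8, 1, 34), (8, 1, 38), (8, 1, 8), (8, 15, 1), (8, 15, 15), (8, 15, 19), (8, 15, 3), (8, 15, 34), (8, 15, 38), (8, 15, 8), (8, 19, 1), (8, 19, 15), (8, 19, 19), (8, 19, 3), (8, 19, 34), (8, 19, 38), (8, 19, 8), (8, 3, 1), (8, 3, 15), (8, 3, 19), (8, 3, 3), (8, 3, 34), (8, 3, 38), (8, 3, 8), (8, 34, 1), (8, 34, 15), (8, 34, 19), (8, 34, 3), (8, 34, 34), (8, 34, 38), (8, 34, 8), (8, 38, 1), (8, 38, 15), (8, 38, 19), (8, 38, 3), (8, 38, 34), (8, 38, 38), (8, 38, 8), (8, 8, 1), (8, 8, 15), (8, 8, 19), (8, 8, 3), (8, 8, 34), (8, 8, 38), (8, 8, 8), (9, 22, 22), (9, 22, 6), (9, 6, 22), (9, 6, 6)}
σ[tid ≠ tid2]: keep tuples satisfying tid ≠ tid2 → {(8, 1, 15), (8, 1, 19), (8, 1, 3), (8, 1, 34), (8, 1, 38), (8, 1, 8), (8, 15, 1), (8, 15, 19), (8, 15, 3), (8, 15, 34), (8, 15, 38), (8, 15, 8), (8, 19, 1), (8, 19, 15), (8, 19, 3), (8, 19, 34), (8, 19, 38), (8, 19, 8), (8, 3, 1), (8, 3, 15), (8, 3, 19), (8, 3, 34), (8, 3, 38), (8, 3, 8), (8, 34, 1), (8, 34, 15), (8, 34, 19), (8, 34, 3), (8, 34, 38), (8, 34, 8), (8, 38, 1), (8, 38, 15), (8, 38, 19), (8, 38, 3), (8, 38, 34), (8, 38, 8), (8, 8, 1), (8, 8, 15), (8, 8, 19), (8, 8, 3), (8, 8, 34), (8, 8, 38), (9, 22, 6), (9, 6, 22)}
Keep only column(s) credits, tid2 (35 duplicate(s) eliminated): {(8, 1), (8, 15), (8, 19), (8, 3), (8, 34), (8, 38), (8, 8), (9, 22), (9, 6)}

{(8, 1), (8, 15), (8, 19), (8, 3), (8, 34), (8, 38), (8, 8), (9, 22), (9, 6)}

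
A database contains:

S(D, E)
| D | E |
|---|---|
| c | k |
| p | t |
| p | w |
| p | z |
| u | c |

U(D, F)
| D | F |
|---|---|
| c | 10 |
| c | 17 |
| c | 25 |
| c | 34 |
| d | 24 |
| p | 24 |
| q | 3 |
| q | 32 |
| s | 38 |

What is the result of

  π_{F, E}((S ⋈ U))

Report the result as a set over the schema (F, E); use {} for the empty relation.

S ⋈ U (natural join on D): {(c, k, 10), (c, k, 17), (c, k, 25), (c, k, 34), (p, t, 24), (p, w, 24), (p, z, 24)}
Keep only column(s) F, E: {(10, k), (17, k), (24, t), (24, w), (24, z), (25, k), (34, k)}

{(10, k), (17, k), (24, t), (24, w), (24, z), (25, k), (34, k)}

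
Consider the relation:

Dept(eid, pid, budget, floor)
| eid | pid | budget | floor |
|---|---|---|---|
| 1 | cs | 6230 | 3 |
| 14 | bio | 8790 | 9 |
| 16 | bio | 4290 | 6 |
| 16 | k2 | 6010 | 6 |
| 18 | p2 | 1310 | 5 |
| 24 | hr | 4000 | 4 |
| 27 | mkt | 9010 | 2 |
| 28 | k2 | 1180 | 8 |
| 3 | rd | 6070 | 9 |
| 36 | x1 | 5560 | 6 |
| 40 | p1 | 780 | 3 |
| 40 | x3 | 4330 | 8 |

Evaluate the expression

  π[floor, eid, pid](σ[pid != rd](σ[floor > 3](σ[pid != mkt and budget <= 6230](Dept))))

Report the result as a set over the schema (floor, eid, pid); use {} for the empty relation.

{(4, 24, hr), (5, 18, p2), (6, 16, bio), (6, 16, k2), (6, 36, x1), (8, 28, k2), (8, 40, x3)}

Selection pid != mkt and budget <= 6230: {(1, cs, 6230, 3), (16, bio, 4290, 6), (16, k2, 6010, 6), (18, p2, 1310, 5), (24, hr, 4000, 4), (28, k2, 1180, 8), (3, rd, 6070, 9), (36, x1, 5560, 6), (40, p1, 780, 3), (40, x3, 4330, 8)}
Selection floor > 3: {(16, bio, 4290, 6), (16, k2, 6010, 6), (18, p2, 1310, 5), (24, hr, 4000, 4), (28, k2, 1180, 8), (3, rd, 6070, 9), (36, x1, 5560, 6), (40, x3, 4330, 8)}
Selection pid != rd: {(16, bio, 4290, 6), (16, k2, 6010, 6), (18, p2, 1310, 5), (24, hr, 4000, 4), (28, k2, 1180, 8), (36, x1, 5560, 6), (40, x3, 4330, 8)}
Projecting to floor, eid, pid: {(4, 24, hr), (5, 18, p2), (6, 16, bio), (6, 16, k2), (6, 36, x1), (8, 28, k2), (8, 40, x3)}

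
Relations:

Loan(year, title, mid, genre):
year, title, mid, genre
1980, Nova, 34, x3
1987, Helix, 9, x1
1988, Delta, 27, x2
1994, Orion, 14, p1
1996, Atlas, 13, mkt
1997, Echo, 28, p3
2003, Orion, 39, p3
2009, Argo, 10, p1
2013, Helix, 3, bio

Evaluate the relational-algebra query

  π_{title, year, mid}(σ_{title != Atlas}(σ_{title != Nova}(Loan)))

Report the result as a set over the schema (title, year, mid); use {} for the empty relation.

Apply σ_{title != Nova}; surviving tuples: {(1987, Helix, 9, x1), (1988, Delta, 27, x2), (1994, Orion, 14, p1), (1996, Atlas, 13, mkt), (1997, Echo, 28, p3), (2003, Orion, 39, p3), (2009, Argo, 10, p1), (2013, Helix, 3, bio)}
Apply σ_{title != Atlas}; surviving tuples: {(1987, Helix, 9, x1), (1988, Delta, 27, x2), (1994, Orion, 14, p1), (1997, Echo, 28, p3), (2003, Orion, 39, p3), (2009, Argo, 10, p1), (2013, Helix, 3, bio)}
Keep only column(s) title, year, mid: {(Argo, 2009, 10), (Delta, 1988, 27), (Echo, 1997, 28), (Helix, 1987, 9), (Helix, 2013, 3), (Orion, 1994, 14), (Orion, 2003, 39)}

{(Argo, 2009, 10), (Delta, 1988, 27), (Echo, 1997, 28), (Helix, 1987, 9), (Helix, 2013, 3), (Orion, 1994, 14), (Orion, 2003, 39)}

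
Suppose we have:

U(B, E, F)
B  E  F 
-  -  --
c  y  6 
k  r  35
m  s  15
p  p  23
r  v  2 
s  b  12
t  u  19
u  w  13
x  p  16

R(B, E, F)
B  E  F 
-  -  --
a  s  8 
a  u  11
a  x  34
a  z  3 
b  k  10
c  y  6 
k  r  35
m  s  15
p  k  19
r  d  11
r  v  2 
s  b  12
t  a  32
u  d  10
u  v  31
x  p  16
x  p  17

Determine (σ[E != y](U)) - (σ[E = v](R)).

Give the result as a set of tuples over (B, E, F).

{(k, r, 35), (m, s, 15), (p, p, 23), (s, b, 12), (t, u, 19), (u, w, 13), (x, p, 16)}

Apply σ_{E != y}; surviving tuples: {(k, r, 35), (m, s, 15), (p, p, 23), (r, v, 2), (s, b, 12), (t, u, 19), (u, w, 13), (x, p, 16)}
Apply σ_{E = v}; surviving tuples: {(r, v, 2), (u, v, 31)}
Difference: {(k, r, 35), (m, s, 15), (p, p, 23), (r, v, 2), (s, b, 12), (t, u, 19), (u, w, 13), (x, p, 16)} with {(r, v, 2), (u, v, 31)} → {(k, r, 35), (m, s, 15), (p, p, 23), (s, b, 12), (t, u, 19), (u, w, 13), (x, p, 16)}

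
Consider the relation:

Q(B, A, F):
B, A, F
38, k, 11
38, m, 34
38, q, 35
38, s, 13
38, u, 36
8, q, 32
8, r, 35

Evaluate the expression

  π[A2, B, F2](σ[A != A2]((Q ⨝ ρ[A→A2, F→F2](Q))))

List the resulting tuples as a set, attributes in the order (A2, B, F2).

ρ[A→A2, F→F2]: schema becomes (B, A2, F2); tuples unchanged.
Joining Q and ρ[A→A2, F→F2](Q) on B yields {(38, k, 11, k, 11), (38, k, 11, m, 34), (38, k, 11, q, 35), (38, k, 11, s, 13), (38, k, 11, u, 36), (38, m, 34, k, 11), (38, m, 34, m, 34), (38, m, 34, q, 35), (38, m, 34, s, 13), (38, m, 34, u, 36), (38, q, 35, k, 11), (38, q, 35, m, 34), (38, q, 35, q, 35), (38, q, 35, s, 13), (38, q, 35, u, 36), (38, s, 13, k, 11), (38, s, 13, m, 34), (38, s, 13, q, 35), (38, s, 13, s, 13), (38, s, 13, u, 36), (38, u, 36, k, 11), (38, u, 36, m, 34), (38, u, 36, q, 35), (38, u, 36, s, 13), (38, u, 36, u, 36), (8, q, 32, q, 32), (8, q, 32, r, 35), (8, r, 35, q, 32), (8, r, 35, r, 35)}.
Selection A != A2: {(38, k, 11, m, 34), (38, k, 11, q, 35), (38, k, 11, s, 13), (38, k, 11, u, 36), (38, m, 34, k, 11), (38, m, 34, q, 35), (38, m, 34, s, 13), (38, m, 34, u, 36), (38, q, 35, k, 11), (38, q, 35, m, 34), (38, q, 35, s, 13), (38, q, 35, u, 36), (38, s, 13, k, 11), (38, s, 13, m, 34), (38, s, 13, q, 35), (38, s, 13, u, 36), (38, u, 36, k, 11), (38, u, 36, m, 34), (38, u, 36, q, 35), (38, u, 36, s, 13), (8, q, 32, r, 35), (8, r, 35, q, 32)}
π[A2, B, F2]: project onto (A2, B, F2) (15 duplicate(s) eliminated) → {(k, 38, 11), (m, 38, 34), (q, 38, 35), (q, 8, 32), (r, 8, 35), (s, 38, 13), (u, 38, 36)}

{(k, 38, 11), (m, 38, 34), (q, 38, 35), (q, 8, 32), (r, 8, 35), (s, 38, 13), (u, 38, 36)}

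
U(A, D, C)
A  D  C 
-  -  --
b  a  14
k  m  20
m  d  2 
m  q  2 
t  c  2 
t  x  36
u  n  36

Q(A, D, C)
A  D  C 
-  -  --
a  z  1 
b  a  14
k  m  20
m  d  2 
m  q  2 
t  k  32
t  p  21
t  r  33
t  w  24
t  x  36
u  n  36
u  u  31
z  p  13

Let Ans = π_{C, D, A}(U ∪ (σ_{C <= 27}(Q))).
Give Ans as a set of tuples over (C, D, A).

Apply σ_{C <= 27}; surviving tuples: {(a, z, 1), (b, a, 14), (k, m, 20), (m, d, 2), (m, q, 2), (t, p, 21), (t, w, 24), (z, p, 13)}
Union: {(b, a, 14), (k, m, 20), (m, d, 2), (m, q, 2), (t, c, 2), (t, x, 36), (u, n, 36)} with {(a, z, 1), (b, a, 14), (k, m, 20), (m, d, 2), (m, q, 2), (t, p, 21), (t, w, 24), (z, p, 13)} → {(a, z, 1), (b, a, 14), (k, m, 20), (m, d, 2), (m, q, 2), (t, c, 2), (t, p, 21), (t, w, 24), (t, x, 36), (u, n, 36), (z, p, 13)}
π[C, D, A]: project onto (C, D, A) → {(1, z, a), (13, p, z), (14, a, b), (2, c, t), (2, d, m), (2, q, m), (20, m, k), (21, p, t), (24, w, t), (36, n, u), (36, x, t)}

{(1, z, a), (13, p, z), (14, a, b), (2, c, t), (2, d, m), (2, q, m), (20, m, k), (21, p, t), (24, w, t), (36, n, u), (36, x, t)}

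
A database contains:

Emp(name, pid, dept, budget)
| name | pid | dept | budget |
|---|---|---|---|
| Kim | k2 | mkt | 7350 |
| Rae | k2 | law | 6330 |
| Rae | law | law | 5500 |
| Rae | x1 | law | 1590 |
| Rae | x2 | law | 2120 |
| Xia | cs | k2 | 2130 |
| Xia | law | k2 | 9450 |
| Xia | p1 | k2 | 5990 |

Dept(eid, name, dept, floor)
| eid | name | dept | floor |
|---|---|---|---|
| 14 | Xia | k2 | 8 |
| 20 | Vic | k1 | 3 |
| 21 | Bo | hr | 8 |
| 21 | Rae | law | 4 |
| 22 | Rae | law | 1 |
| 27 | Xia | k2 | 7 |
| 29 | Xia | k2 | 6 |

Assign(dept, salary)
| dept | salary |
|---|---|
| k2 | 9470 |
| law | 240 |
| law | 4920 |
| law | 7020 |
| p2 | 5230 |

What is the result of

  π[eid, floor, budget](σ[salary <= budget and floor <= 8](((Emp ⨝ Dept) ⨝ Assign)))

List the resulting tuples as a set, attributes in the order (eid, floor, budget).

{(21, 4, 1590), (21, 4, 2120), (21, 4, 5500), (21, 4, 6330), (22, 1, 1590), (22, 1, 2120), (22, 1, 5500), (22, 1, 6330)}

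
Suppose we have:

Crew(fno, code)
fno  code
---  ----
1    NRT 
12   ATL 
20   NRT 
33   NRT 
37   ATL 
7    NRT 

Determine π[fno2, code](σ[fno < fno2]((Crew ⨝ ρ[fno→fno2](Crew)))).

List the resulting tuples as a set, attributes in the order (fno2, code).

ρ[fno→fno2]: schema becomes (fno2, code); tuples unchanged.
Joining Crew and ρ[fno→fno2](Crew) on code yields {(1, NRT, 1), (1, NRT, 20), (1, NRT, 33), (1, NRT, 7), (12, ATL, 12), (12, ATL, 37), (20, NRT, 1), (20, NRT, 20), (20, NRT, 33), (20, NRT, 7), (33, NRT, 1), (33, NRT, 20), (33, NRT, 33), (33, NRT, 7), (37, ATL, 12), (37, ATL, 37), (7, NRT, 1), (7, NRT, 20), (7, NRT, 33), (7, NRT, 7)}.
Apply σ_{fno < fno2}; surviving tuples: {(1, NRT, 20), (1, NRT, 33), (1, NRT, 7), (12, ATL, 37), (20, NRT, 33), (7, NRT, 20), (7, NRT, 33)}
Projecting to fno2, code (3 duplicate(s) eliminated): {(20, NRT), (33, NRT), (37, ATL), (7, NRT)}

{(20, NRT), (33, NRT), (37, ATL), (7, NRT)}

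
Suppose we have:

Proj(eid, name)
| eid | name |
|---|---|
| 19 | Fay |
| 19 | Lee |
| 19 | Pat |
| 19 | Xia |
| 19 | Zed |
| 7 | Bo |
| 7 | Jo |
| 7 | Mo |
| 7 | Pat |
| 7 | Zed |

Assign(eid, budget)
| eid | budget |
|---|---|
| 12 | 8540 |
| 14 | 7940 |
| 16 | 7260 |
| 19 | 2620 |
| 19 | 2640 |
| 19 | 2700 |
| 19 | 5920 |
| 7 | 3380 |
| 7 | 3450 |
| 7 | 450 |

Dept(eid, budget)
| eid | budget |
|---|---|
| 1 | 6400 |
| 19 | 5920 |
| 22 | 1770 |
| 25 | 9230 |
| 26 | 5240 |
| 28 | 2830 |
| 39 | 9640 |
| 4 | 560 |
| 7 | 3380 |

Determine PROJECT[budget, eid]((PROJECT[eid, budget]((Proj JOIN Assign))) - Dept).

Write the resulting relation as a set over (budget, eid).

{(2620, 19), (2640, 19), (2700, 19), (3450, 7), (450, 7)}

Natural join on eid: {(19, Fay, 2620), (19, Fay, 2640), (19, Fay, 2700), (19, Fay, 5920), (19, Lee, 2620), (19, Lee, 2640), (19, Lee, 2700), (19, Lee, 5920), (19, Pat, 2620), (19, Pat, 2640), (19, Pat, 2700), (19, Pat, 5920), (19, Xia, 2620), (19, Xia, 2640), (19, Xia, 2700), (19, Xia, 5920), (19, Zed, 2620), (19, Zed, 2640), (19, Zed, 2700), (19, Zed, 5920), (7, Bo, 3380), (7, Bo, 3450), (7, Bo, 450), (7, Jo, 3380), (7, Jo, 3450), (7, Jo, 450), (7, Mo, 3380), (7, Mo, 3450), (7, Mo, 450), (7, Pat, 3380), (7, Pat, 3450), (7, Pat, 450), (7, Zed, 3380), (7, Zed, 3450), (7, Zed, 450)}
Projecting to eid, budget (28 duplicate(s) eliminated): {(19, 2620), (19, 2640), (19, 2700), (19, 5920), (7, 3380), (7, 3450), (7, 450)}
Taking the difference: {(19, 2620), (19, 2640), (19, 2700), (7, 3450), (7, 450)}
Projecting to budget, eid: {(2620, 19), (2640, 19), (2700, 19), (3450, 7), (450, 7)}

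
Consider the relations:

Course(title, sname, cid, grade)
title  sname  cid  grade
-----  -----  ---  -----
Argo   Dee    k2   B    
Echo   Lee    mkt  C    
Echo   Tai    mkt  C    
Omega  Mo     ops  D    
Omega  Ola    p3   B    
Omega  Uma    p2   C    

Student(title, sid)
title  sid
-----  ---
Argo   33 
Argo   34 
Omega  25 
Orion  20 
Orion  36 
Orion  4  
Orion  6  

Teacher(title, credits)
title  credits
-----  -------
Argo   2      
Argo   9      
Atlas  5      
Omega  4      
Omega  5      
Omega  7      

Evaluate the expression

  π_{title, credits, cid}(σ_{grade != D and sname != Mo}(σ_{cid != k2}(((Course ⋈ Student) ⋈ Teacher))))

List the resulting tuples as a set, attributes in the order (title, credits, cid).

{(Omega, 4, p2), (Omega, 4, p3), (Omega, 5, p2), (Omega, 5, p3), (Omega, 7, p2), (Omega, 7, p3)}

Joining Course and Student on title yields {(Argo, Dee, k2, B, 33), (Argo, Dee, k2, B, 34), (Omega, Mo, ops, D, 25), (Omega, Ola, p3, B, 25), (Omega, Uma, p2, C, 25)}.
Joining (Course ⋈ Student) and Teacher on title yields {(Argo, Dee, k2, B, 33, 2), (Argo, Dee, k2, B, 33, 9), (Argo, Dee, k2, B, 34, 2), (Argo, Dee, k2, B, 34, 9), (Omega, Mo, ops, D, 25, 4), (Omega, Mo, ops, D, 25, 5), (Omega, Mo, ops, D, 25, 7), (Omega, Ola, p3, B, 25, 4), (Omega, Ola, p3, B, 25, 5), (Omega, Ola, p3, B, 25, 7), (Omega, Uma, p2, C, 25, 4), (Omega, Uma, p2, C, 25, 5), (Omega, Uma, p2, C, 25, 7)}.
σ[cid != k2]: keep tuples satisfying cid != k2 → {(Omega, Mo, ops, D, 25, 4), (Omega, Mo, ops, D, 25, 5), (Omega, Mo, ops, D, 25, 7), (Omega, Ola, p3, B, 25, 4), (Omega, Ola, p3, B, 25, 5), (Omega, Ola, p3, B, 25, 7), (Omega, Uma, p2, C, 25, 4), (Omega, Uma, p2, C, 25, 5), (Omega, Uma, p2, C, 25, 7)}
σ[grade != D and sname != Mo]: keep tuples satisfying grade != D and sname != Mo → {(Omega, Ola, p3, B, 25, 4), (Omega, Ola, p3, B, 25, 5), (Omega, Ola, p3, B, 25, 7), (Omega, Uma, p2, C, 25, 4), (Omega, Uma, p2, C, 25, 5), (Omega, Uma, p2, C, 25, 7)}
π[title, credits, cid]: project onto (title, credits, cid) → {(Omega, 4, p2), (Omega, 4, p3), (Omega, 5, p2), (Omega, 5, p3), (Omega, 7, p2), (Omega, 7, p3)}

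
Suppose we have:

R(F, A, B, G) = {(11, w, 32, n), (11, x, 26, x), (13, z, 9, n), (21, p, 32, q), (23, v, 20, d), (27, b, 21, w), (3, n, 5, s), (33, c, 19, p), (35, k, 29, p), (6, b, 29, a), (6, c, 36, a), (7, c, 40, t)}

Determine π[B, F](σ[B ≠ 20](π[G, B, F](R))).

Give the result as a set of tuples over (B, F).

{(19, 33), (21, 27), (26, 11), (29, 35), (29, 6), (32, 11), (32, 21), (36, 6), (40, 7), (5, 3), (9, 13)}

π[G, B, F]: project onto (G, B, F) → {(a, 29, 6), (a, 36, 6), (d, 20, 23), (n, 32, 11), (n, 9, 13), (p, 19, 33), (p, 29, 35), (q, 32, 21), (s, 5, 3), (t, 40, 7), (w, 21, 27), (x, 26, 11)}
Selection B ≠ 20: {(a, 29, 6), (a, 36, 6), (n, 32, 11), (n, 9, 13), (p, 19, 33), (p, 29, 35), (q, 32, 21), (s, 5, 3), (t, 40, 7), (w, 21, 27), (x, 26, 11)}
π[B, F]: project onto (B, F) → {(19, 33), (21, 27), (26, 11), (29, 35), (29, 6), (32, 11), (32, 21), (36, 6), (40, 7), (5, 3), (9, 13)}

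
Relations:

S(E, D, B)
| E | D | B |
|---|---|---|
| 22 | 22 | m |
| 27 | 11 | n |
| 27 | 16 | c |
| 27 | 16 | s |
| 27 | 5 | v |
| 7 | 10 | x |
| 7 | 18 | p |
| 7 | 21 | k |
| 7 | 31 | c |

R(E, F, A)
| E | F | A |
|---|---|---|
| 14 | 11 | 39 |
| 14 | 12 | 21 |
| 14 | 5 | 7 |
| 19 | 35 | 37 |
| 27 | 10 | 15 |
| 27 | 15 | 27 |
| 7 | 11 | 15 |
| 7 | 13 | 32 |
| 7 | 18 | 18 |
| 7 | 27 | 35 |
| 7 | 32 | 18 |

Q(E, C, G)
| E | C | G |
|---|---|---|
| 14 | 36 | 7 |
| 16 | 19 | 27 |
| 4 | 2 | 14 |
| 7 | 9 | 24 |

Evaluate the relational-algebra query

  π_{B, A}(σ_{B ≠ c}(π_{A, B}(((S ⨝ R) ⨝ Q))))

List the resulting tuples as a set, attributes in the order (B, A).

{(k, 15), (k, 18), (k, 32), (k, 35), (p, 15), (p, 18), (p, 32), (p, 35), (x, 15), (x, 18), (x, 32), (x, 35)}

S ⋈ R (natural join on E): {(27, 11, n, 10, 15), (27, 11, n, 15, 27), (27, 16, c, 10, 15), (27, 16, c, 15, 27), (27, 16, s, 10, 15), (27, 16, s, 15, 27), (27, 5, v, 10, 15), (27, 5, v, 15, 27), (7, 10, x, 11, 15), (7, 10, x, 13, 32), (7, 10, x, 18, 18), (7, 10, x, 27, 35), (7, 10, x, 32, 18), (7, 18, p, 11, 15), (7, 18, p, 13, 32), (7, 18, p, 18, 18), (7, 18, p, 27, 35), (7, 18, p, 32, 18), (7, 21, k, 11, 15), (7, 21, k, 13, 32), (7, 21, k, 18, 18), (7, 21, k, 27, 35), (7, 21, k, 32, 18), (7, 31, c, 11, 15), (7, 31, c, 13, 32), (7, 31, c, 18, 18), (7, 31, c, 27, 35), (7, 31, c, 32, 18)}
(S ⨝ R) ⋈ Q (natural join on E): {(7, 10, x, 11, 15, 9, 24), (7, 10, x, 13, 32, 9, 24), (7, 10, x, 18, 18, 9, 24), (7, 10, x, 27, 35, 9, 24), (7, 10, x, 32, 18, 9, 24), (7, 18, p, 11, 15, 9, 24), (7, 18, p, 13, 32, 9, 24), (7, 18, p, 18, 18, 9, 24), (7, 18, p, 27, 35, 9, 24), (7, 18, p, 32, 18, 9, 24), (7, 21, k, 11, 15, 9, 24), (7, 21, k, 13, 32, 9, 24), (7, 21, k, 18, 18, 9, 24), (7, 21, k, 27, 35, 9, 24), (7, 21, k, 32, 18, 9, 24), (7, 31, c, 11, 15, 9, 24), (7, 31, c, 13, 32, 9, 24), (7, 31, c, 18, 18, 9, 24), (7, 31, c, 27, 35, 9, 24), (7, 31, c, 32, 18, 9, 24)}
Projecting to A, B (4 duplicate(s) eliminated): {(15, c), (15, k), (15, p), (15, x), (18, c), (18, k), (18, p), (18, x), (32, c), (32, k), (32, p), (32, x), (35, c), (35, k), (35, p), (35, x)}
Apply σ_{B ≠ c}; surviving tuples: {(15, k), (15, p), (15, x), (18, k), (18, p), (18, x), (32, k), (32, p), (32, x), (35, k), (35, p), (35, x)}
Projecting to B, A: {(k, 15), (k, 18), (k, 32), (k, 35), (p, 15), (p, 18), (p, 32), (p, 35), (x, 15), (x, 18), (x, 32), (x, 35)}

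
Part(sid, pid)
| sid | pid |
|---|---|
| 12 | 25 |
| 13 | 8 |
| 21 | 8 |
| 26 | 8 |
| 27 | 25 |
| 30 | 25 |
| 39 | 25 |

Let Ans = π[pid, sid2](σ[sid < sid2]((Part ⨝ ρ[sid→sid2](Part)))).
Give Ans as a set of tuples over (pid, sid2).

{(25, 27), (25, 30), (25, 39), (8, 21), (8, 26)}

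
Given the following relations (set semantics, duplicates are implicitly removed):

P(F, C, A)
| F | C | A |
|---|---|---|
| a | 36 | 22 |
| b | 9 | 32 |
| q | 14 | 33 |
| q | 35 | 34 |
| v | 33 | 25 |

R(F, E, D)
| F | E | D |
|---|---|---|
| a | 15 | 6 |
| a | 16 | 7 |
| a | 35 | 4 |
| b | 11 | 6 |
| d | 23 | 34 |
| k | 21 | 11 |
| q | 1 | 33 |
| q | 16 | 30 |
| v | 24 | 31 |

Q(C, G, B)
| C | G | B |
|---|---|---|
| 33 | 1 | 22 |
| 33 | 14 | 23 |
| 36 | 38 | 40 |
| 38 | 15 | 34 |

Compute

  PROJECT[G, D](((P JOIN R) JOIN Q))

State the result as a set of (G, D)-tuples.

Natural join on F: {(a, 36, 22, 15, 6), (a, 36, 22, 16, 7), (a, 36, 22, 35, 4), (b, 9, 32, 11, 6), (q, 14, 33, 1, 33), (q, 14, 33, 16, 30), (q, 35, 34, 1, 33), (q, 35, 34, 16, 30), (v, 33, 25, 24, 31)}
Natural join on C: {(a, 36, 22, 15, 6, 38, 40), (a, 36, 22, 16, 7, 38, 40), (a, 36, 22, 35, 4, 38, 40), (v, 33, 25, 24, 31, 1, 22), (v, 33, 25, 24, 31, 14, 23)}
π_{G, D} gives {(1, 31), (14, 31), (38, 4), (38, 6), (38, 7)}.

{(1, 31), (14, 31), (38, 4), (38, 6), (38, 7)}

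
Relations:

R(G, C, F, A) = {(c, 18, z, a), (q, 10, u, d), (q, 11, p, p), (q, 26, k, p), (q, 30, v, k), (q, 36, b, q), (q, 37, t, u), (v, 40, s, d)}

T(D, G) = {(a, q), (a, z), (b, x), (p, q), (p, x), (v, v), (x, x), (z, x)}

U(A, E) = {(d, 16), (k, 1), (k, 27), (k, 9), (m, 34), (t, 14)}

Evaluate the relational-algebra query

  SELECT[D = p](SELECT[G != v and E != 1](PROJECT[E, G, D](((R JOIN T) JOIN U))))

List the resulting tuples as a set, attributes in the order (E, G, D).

R ⋈ T (natural join on G): {(q, 10, u, d, a), (q, 10, u, d, p), (q, 11, p, p, a), (q, 11, p, p, p), (q, 26, k, p, a), (q, 26, k, p, p), (q, 30, v, k, a), (q, 30, v, k, p), (q, 36, b, q, a), (q, 36, b, q, p), (q, 37, t, u, a), (q, 37, t, u, p), (v, 40, s, d, v)}
(R JOIN T) ⋈ U (natural join on A): {(q, 10, u, d, a, 16), (q, 10, u, d, p, 16), (q, 30, v, k, a, 1), (q, 30, v, k, a, 27), (q, 30, v, k, a, 9), (q, 30, v, k, p, 1), (q, 30, v, k, p, 27), (q, 30, v, k, p, 9), (v, 40, s, d, v, 16)}
π_{E, G, D} gives {(1, q, a), (1, q, p), (16, q, a), (16, q, p), (16, v, v), (27, q, a), (27, q, p), (9, q, a), (9, q, p)}.
Selection G != v and E != 1: {(16, q, a), (16, q, p), (27, q, a), (27, q, p), (9, q, a), (9, q, p)}
Selection D = p: {(16, q, p), (27, q, p), (9, q, p)}

{(16, q, p), (27, q, p), (9, q, p)}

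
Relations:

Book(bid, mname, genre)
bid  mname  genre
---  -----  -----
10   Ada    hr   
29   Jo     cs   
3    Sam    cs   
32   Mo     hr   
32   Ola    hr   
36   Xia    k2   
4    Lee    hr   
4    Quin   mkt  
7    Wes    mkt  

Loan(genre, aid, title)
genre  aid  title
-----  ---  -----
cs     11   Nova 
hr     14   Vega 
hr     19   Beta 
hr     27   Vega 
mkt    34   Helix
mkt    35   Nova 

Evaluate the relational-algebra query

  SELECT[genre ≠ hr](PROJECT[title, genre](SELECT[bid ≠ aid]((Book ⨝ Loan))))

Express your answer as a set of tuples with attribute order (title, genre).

{(Helix, mkt), (Nova, cs), (Nova, mkt)}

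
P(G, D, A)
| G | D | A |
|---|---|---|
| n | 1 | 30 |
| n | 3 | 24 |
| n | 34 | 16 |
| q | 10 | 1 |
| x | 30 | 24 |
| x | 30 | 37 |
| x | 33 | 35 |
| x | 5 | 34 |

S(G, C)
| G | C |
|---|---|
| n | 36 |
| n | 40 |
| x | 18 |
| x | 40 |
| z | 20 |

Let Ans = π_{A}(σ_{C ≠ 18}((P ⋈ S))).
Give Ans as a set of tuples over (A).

{16, 24, 30, 34, 35, 37}

Natural join on G: {(n, 1, 30, 36), (n, 1, 30, 40), (n, 3, 24, 36), (n, 3, 24, 40), (n, 34, 16, 36), (n, 34, 16, 40), (x, 30, 24, 18), (x, 30, 24, 40), (x, 30, 37, 18), (x, 30, 37, 40), (x, 33, 35, 18), (x, 33, 35, 40), (x, 5, 34, 18), (x, 5, 34, 40)}
σ[C ≠ 18]: keep tuples satisfying C ≠ 18 → {(n, 1, 30, 36), (n, 1, 30, 40), (n, 3, 24, 36), (n, 3, 24, 40), (n, 34, 16, 36), (n, 34, 16, 40), (x, 30, 24, 40), (x, 30, 37, 40), (x, 33, 35, 40), (x, 5, 34, 40)}
Keep only column(s) A (4 duplicate(s) eliminated): {16, 24, 30, 34, 35, 37}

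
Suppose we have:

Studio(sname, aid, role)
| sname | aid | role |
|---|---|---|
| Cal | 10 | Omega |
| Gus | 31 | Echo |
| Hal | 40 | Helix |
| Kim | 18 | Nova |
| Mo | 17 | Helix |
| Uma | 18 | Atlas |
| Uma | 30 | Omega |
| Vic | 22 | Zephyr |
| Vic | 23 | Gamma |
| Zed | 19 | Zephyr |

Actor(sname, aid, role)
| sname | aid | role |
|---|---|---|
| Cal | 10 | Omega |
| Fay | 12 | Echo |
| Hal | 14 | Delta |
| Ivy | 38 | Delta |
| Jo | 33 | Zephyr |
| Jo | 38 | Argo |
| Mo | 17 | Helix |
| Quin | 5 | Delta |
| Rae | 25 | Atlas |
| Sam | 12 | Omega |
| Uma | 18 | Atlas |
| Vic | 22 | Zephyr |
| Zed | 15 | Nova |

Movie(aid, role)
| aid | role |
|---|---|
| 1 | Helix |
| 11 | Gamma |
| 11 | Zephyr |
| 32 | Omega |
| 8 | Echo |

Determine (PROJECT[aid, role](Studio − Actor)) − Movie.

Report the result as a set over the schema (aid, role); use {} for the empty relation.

{(18, Nova), (19, Zephyr), (23, Gamma), (30, Omega), (31, Echo), (40, Helix)}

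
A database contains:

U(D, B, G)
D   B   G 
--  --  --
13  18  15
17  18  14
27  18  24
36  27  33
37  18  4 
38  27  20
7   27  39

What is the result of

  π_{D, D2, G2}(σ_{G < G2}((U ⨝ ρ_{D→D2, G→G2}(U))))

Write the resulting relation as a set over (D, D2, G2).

ρ[D→D2, G→G2]: schema becomes (D2, B, G2); tuples unchanged.
Joining U and ρ_{D→D2, G→G2}(U) on B yields {(13, 18, 15, 13, 15), (13, 18, 15, 17, 14), (13, 18, 15, 27, 24), (13, 18, 15, 37, 4), (17, 18, 14, 13, 15), (17, 18, 14, 17, 14), (17, 18, 14, 27, 24), (17, 18, 14, 37, 4), (27, 18, 24, 13, 15), (27, 18, 24, 17, 14), (27, 18, 24, 27, 24), (27, 18, 24, 37, 4), (36, 27, 33, 36, 33), (36, 27, 33, 38, 20), (36, 27, 33, 7, 39), (37, 18, 4, 13, 15), (37, 18, 4, 17, 14), (37, 18, 4, 27, 24), (37, 18, 4, 37, 4), (38, 27, 20, 36, 33), (38, 27, 20, 38, 20), (38, 27, 20, 7, 39), (7, 27, 39, 36, 33), (7, 27, 39, 38, 20), (7, 27, 39, 7, 39)}.
Selection G < G2: {(13, 18, 15, 27, 24), (17, 18, 14, 13, 15), (17, 18, 14, 27, 24), (36, 27, 33, 7, 39), (37, 18, 4, 13, 15), (37, 18, 4, 17, 14), (37, 18, 4, 27, 24), (38, 27, 20, 36, 33), (38, 27, 20, 7, 39)}
Keep only column(s) D, D2, G2: {(13, 27, 24), (17, 13, 15), (17, 27, 24), (36, 7, 39), (37, 13, 15), (37, 17, 14), (37, 27, 24), (38, 36, 33), (38, 7, 39)}

{(13, 27, 24), (17, 13, 15), (17, 27, 24), (36, 7, 39), (37, 13, 15), (37, 17, 14), (37, 27, 24), (38, 36, 33), (38, 7, 39)}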